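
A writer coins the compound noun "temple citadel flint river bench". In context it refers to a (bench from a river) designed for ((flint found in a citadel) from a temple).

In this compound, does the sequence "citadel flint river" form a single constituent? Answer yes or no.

The top-level split is [temple citadel flint] [river bench]; the full structure is [[temple [citadel flint]] [river bench]].
"citadel flint river" straddles a constituent boundary, so it is not a single unit.

no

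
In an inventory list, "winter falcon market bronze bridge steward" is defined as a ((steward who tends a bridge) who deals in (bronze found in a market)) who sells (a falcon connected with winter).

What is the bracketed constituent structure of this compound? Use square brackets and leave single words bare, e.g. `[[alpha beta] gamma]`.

At the top level: head "steward" (specifically "market bronze bridge steward"); modifier "winter falcon".
Inside "winter falcon": head "falcon", modifier "winter".
Inside "market bronze bridge steward": head "steward" (specifically "bridge steward"), modifier "market bronze".
Inside "market bronze": head "bronze", modifier "market".
Inside "bridge steward": head "steward", modifier "bridge".
Assembled: [[winter falcon] [[market bronze] [bridge steward]]].

[[winter falcon] [[market bronze] [bridge steward]]]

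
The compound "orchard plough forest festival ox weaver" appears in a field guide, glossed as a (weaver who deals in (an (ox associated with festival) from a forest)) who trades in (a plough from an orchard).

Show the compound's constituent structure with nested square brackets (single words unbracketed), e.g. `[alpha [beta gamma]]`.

[[orchard plough] [[forest [festival ox]] weaver]]

The outermost head in the paraphrase is "weaver" (specifically "forest festival ox weaver"), modified by "orchard plough".
"orchard plough" → head "plough", modifier "orchard".
"forest festival ox weaver" → head "weaver", modifier "forest festival ox".
"forest festival ox" → head "ox" (specifically "festival ox"), modifier "forest".
"festival ox" → head "ox", modifier "festival".
So the structure is [[orchard plough] [[forest [festival ox]] weaver]].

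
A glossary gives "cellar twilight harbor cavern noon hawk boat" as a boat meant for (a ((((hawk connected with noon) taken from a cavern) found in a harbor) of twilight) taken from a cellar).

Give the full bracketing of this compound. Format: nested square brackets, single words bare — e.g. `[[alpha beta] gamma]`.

The outermost head in the paraphrase is "boat", modified by "cellar twilight harbor cavern noon hawk".
Inside "cellar twilight harbor cavern noon hawk": head "hawk" (specifically "twilight harbor cavern noon hawk"), modifier "cellar".
Inside "twilight harbor cavern noon hawk": head "hawk" (specifically "harbor cavern noon hawk"), modifier "twilight".
Inside "harbor cavern noon hawk": head "hawk" (specifically "cavern noon hawk"), modifier "harbor".
Inside "cavern noon hawk": head "hawk" (specifically "noon hawk"), modifier "cavern".
Inside "noon hawk": head "hawk", modifier "noon".
So the structure is [[cellar [twilight [harbor [cavern [noon hawk]]]]] boat].

[[cellar [twilight [harbor [cavern [noon hawk]]]]] boat]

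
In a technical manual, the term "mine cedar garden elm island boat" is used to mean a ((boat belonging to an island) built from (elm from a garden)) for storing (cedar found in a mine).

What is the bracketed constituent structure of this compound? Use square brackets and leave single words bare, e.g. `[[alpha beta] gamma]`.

Whole compound: head "boat" (specifically "garden elm island boat"), modifier "mine cedar".
Within "mine cedar", the head is "cedar" and the modifier is "mine".
Within "garden elm island boat", the head is "boat" (specifically "island boat") and the modifier is "garden elm".
Within "garden elm", the head is "elm" and the modifier is "garden".
Within "island boat", the head is "boat" and the modifier is "island".
Putting it together: [[mine cedar] [[garden elm] [island boat]]].

[[mine cedar] [[garden elm] [island boat]]]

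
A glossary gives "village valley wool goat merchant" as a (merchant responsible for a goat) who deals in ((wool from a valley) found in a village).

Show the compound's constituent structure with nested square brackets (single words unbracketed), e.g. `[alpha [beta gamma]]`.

Overall it is a kind of merchant (specifically "goat merchant"); the modifier is "village valley wool".
Inside "village valley wool": head "wool" (specifically "valley wool"), modifier "village".
Inside "valley wool": head "wool", modifier "valley".
Inside "goat merchant": head "merchant", modifier "goat".
Assembled: [[village [valley wool]] [goat merchant]].

[[village [valley wool]] [goat merchant]]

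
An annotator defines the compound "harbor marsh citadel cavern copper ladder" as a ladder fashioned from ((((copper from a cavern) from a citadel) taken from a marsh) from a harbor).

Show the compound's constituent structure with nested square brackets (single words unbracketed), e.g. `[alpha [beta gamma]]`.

[[harbor [marsh [citadel [cavern copper]]]] ladder]

At the top level: head "ladder"; modifier "harbor marsh citadel cavern copper".
"harbor marsh citadel cavern copper" → head "copper" (specifically "marsh citadel cavern copper"), modifier "harbor".
"marsh citadel cavern copper" → head "copper" (specifically "citadel cavern copper"), modifier "marsh".
"citadel cavern copper" → head "copper" (specifically "cavern copper"), modifier "citadel".
"cavern copper" → head "copper", modifier "cavern".
Assembled: [[harbor [marsh [citadel [cavern copper]]]] ladder].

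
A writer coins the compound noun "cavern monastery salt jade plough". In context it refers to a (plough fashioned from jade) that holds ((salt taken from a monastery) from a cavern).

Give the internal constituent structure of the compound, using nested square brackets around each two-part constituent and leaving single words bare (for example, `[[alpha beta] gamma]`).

Whole compound: head "plough" (specifically "jade plough"), modifier "cavern monastery salt".
Inside "cavern monastery salt": head "salt" (specifically "monastery salt"), modifier "cavern".
Inside "monastery salt": head "salt", modifier "monastery".
Inside "jade plough": head "plough", modifier "jade".
So the structure is [[cavern [monastery salt]] [jade plough]].

[[cavern [monastery salt]] [jade plough]]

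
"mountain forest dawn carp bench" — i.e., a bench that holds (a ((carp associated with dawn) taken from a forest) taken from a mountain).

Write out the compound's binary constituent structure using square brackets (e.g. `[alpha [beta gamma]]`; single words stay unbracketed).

Whole compound: head "bench", modifier "mountain forest dawn carp".
"mountain forest dawn carp" → head "carp" (specifically "forest dawn carp"), modifier "mountain".
"forest dawn carp" → head "carp" (specifically "dawn carp"), modifier "forest".
"dawn carp" → head "carp", modifier "dawn".
Putting it together: [[mountain [forest [dawn carp]]] bench].

[[mountain [forest [dawn carp]]] bench]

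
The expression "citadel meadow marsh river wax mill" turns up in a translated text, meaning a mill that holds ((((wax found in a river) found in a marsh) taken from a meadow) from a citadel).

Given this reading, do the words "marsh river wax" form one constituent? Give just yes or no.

yes

The paraphrase groups the words so that "marsh river wax" is one unit: it corresponds to a single parenthesized sub-phrase.
The full structure is [[citadel [meadow [marsh [river wax]]]] mill], in which [marsh river wax] is a constituent.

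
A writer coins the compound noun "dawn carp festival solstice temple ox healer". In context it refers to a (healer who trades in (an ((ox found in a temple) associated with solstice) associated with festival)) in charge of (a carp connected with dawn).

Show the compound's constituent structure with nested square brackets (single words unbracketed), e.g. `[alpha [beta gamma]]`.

The outermost head in the paraphrase is "healer" (specifically "festival solstice temple ox healer"), modified by "dawn carp".
Inside "dawn carp": head "carp", modifier "dawn".
Inside "festival solstice temple ox healer": head "healer", modifier "festival solstice temple ox".
Inside "festival solstice temple ox": head "ox" (specifically "solstice temple ox"), modifier "festival".
Inside "solstice temple ox": head "ox" (specifically "temple ox"), modifier "solstice".
Inside "temple ox": head "ox", modifier "temple".
Putting it together: [[dawn carp] [[festival [solstice [temple ox]]] healer]].

[[dawn carp] [[festival [solstice [temple ox]]] healer]]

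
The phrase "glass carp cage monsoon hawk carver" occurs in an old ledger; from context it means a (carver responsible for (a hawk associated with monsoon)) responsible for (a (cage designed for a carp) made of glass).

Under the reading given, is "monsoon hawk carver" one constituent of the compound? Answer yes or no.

The paraphrase groups the words so that "monsoon hawk carver" is one unit: it corresponds to a single parenthesized sub-phrase.
The full structure is [[glass [carp cage]] [[monsoon hawk] carver]], in which [monsoon hawk carver] is a constituent.

yes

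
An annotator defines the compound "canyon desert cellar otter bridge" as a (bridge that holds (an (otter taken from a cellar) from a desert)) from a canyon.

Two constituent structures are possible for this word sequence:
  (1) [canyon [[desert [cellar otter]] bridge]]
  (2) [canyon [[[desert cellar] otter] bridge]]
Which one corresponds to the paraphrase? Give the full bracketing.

[canyon [[desert [cellar otter]] bridge]]

The paraphrase's head is the "bridge" part ("desert cellar otter bridge"); its modifier is "canyon".
That top-level split, carried through the inner groups, gives [canyon [[desert [cellar otter]] bridge]].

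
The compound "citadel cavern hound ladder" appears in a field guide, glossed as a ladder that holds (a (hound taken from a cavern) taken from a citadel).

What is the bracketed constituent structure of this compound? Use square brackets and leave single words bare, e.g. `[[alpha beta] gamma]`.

At the top level: head "ladder"; modifier "citadel cavern hound".
"citadel cavern hound" → head "hound" (specifically "cavern hound"), modifier "citadel".
"cavern hound" → head "hound", modifier "cavern".
Assembled: [[citadel [cavern hound]] ladder].

[[citadel [cavern hound]] ladder]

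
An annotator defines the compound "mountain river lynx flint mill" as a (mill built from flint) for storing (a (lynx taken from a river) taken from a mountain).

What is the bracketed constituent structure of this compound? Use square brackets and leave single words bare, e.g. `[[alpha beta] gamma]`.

[[mountain [river lynx]] [flint mill]]

Overall it is a kind of mill (specifically "flint mill"); the modifier is "mountain river lynx".
Inside "mountain river lynx": head "lynx" (specifically "river lynx"), modifier "mountain".
Inside "river lynx": head "lynx", modifier "river".
Inside "flint mill": head "mill", modifier "flint".
Assembled: [[mountain [river lynx]] [flint mill]].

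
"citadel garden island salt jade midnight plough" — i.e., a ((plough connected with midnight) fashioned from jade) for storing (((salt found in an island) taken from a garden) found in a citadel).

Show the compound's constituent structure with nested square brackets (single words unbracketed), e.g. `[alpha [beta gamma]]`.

At the top level: head "plough" (specifically "jade midnight plough"); modifier "citadel garden island salt".
Within "citadel garden island salt", the head is "salt" (specifically "garden island salt") and the modifier is "citadel".
Within "garden island salt", the head is "salt" (specifically "island salt") and the modifier is "garden".
Within "island salt", the head is "salt" and the modifier is "island".
Within "jade midnight plough", the head is "plough" (specifically "midnight plough") and the modifier is "jade".
Within "midnight plough", the head is "plough" and the modifier is "midnight".
Putting it together: [[citadel [garden [island salt]]] [jade [midnight plough]]].

[[citadel [garden [island salt]]] [jade [midnight plough]]]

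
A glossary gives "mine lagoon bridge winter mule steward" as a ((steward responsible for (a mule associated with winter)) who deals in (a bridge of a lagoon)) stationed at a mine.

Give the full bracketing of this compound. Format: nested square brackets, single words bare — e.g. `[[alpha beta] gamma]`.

Whole compound: head "steward" (specifically "lagoon bridge winter mule steward"), modifier "mine".
Inside "lagoon bridge winter mule steward": head "steward" (specifically "winter mule steward"), modifier "lagoon bridge".
Inside "lagoon bridge": head "bridge", modifier "lagoon".
Inside "winter mule steward": head "steward", modifier "winter mule".
Inside "winter mule": head "mule", modifier "winter".
So the structure is [mine [[lagoon bridge] [[winter mule] steward]]].

[mine [[lagoon bridge] [[winter mule] steward]]]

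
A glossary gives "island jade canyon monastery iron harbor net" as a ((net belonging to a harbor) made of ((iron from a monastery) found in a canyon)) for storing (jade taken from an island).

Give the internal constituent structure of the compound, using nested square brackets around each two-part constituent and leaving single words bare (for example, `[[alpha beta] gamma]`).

Whole compound: head "net" (specifically "canyon monastery iron harbor net"), modifier "island jade".
Inside "island jade": head "jade", modifier "island".
Inside "canyon monastery iron harbor net": head "net" (specifically "harbor net"), modifier "canyon monastery iron".
Inside "canyon monastery iron": head "iron" (specifically "monastery iron"), modifier "canyon".
Inside "monastery iron": head "iron", modifier "monastery".
Inside "harbor net": head "net", modifier "harbor".
Putting it together: [[island jade] [[canyon [monastery iron]] [harbor net]]].

[[island jade] [[canyon [monastery iron]] [harbor net]]]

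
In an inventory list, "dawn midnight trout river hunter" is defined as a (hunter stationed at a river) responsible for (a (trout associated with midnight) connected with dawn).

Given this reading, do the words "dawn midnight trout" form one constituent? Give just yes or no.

The paraphrase groups the words so that "dawn midnight trout" is one unit: it corresponds to a single parenthesized sub-phrase.
The full structure is [[dawn [midnight trout]] [river hunter]], in which [dawn midnight trout] is a constituent.

yes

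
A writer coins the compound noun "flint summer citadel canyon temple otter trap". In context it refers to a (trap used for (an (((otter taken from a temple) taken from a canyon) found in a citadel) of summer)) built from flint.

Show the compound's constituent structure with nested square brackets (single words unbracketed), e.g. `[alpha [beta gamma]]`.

Overall it is a kind of trap (specifically "summer citadel canyon temple otter trap"); the modifier is "flint".
"summer citadel canyon temple otter trap" → head "trap", modifier "summer citadel canyon temple otter".
"summer citadel canyon temple otter" → head "otter" (specifically "citadel canyon temple otter"), modifier "summer".
"citadel canyon temple otter" → head "otter" (specifically "canyon temple otter"), modifier "citadel".
"canyon temple otter" → head "otter" (specifically "temple otter"), modifier "canyon".
"temple otter" → head "otter", modifier "temple".
Putting it together: [flint [[summer [citadel [canyon [temple otter]]]] trap]].

[flint [[summer [citadel [canyon [temple otter]]]] trap]]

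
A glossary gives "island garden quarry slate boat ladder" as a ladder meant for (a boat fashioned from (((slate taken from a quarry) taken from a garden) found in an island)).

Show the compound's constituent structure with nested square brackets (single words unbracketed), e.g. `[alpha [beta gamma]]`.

The outermost head in the paraphrase is "ladder", modified by "island garden quarry slate boat".
Within "island garden quarry slate boat", the head is "boat" and the modifier is "island garden quarry slate".
Within "island garden quarry slate", the head is "slate" (specifically "garden quarry slate") and the modifier is "island".
Within "garden quarry slate", the head is "slate" (specifically "quarry slate") and the modifier is "garden".
Within "quarry slate", the head is "slate" and the modifier is "quarry".
So the structure is [[[island [garden [quarry slate]]] boat] ladder].

[[[island [garden [quarry slate]]] boat] ladder]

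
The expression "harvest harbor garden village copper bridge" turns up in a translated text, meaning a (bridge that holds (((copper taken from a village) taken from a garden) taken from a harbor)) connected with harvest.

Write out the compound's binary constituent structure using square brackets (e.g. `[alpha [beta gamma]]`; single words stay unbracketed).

At the top level: head "bridge" (specifically "harbor garden village copper bridge"); modifier "harvest".
"harbor garden village copper bridge" → head "bridge", modifier "harbor garden village copper".
"harbor garden village copper" → head "copper" (specifically "garden village copper"), modifier "harbor".
"garden village copper" → head "copper" (specifically "village copper"), modifier "garden".
"village copper" → head "copper", modifier "village".
So the structure is [harvest [[harbor [garden [village copper]]] bridge]].

[harvest [[harbor [garden [village copper]]] bridge]]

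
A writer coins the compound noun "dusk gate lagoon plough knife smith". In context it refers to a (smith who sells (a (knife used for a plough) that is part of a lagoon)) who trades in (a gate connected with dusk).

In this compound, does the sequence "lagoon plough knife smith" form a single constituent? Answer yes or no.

yes

The paraphrase groups the words so that "lagoon plough knife smith" is one unit: it corresponds to a single parenthesized sub-phrase.
The full structure is [[dusk gate] [[lagoon [plough knife]] smith]], in which [lagoon plough knife smith] is a constituent.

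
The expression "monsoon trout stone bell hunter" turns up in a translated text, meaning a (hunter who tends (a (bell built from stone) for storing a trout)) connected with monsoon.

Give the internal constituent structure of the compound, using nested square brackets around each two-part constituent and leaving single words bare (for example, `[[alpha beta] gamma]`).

[monsoon [[trout [stone bell]] hunter]]

Overall it is a kind of hunter (specifically "trout stone bell hunter"); the modifier is "monsoon".
Inside "trout stone bell hunter": head "hunter", modifier "trout stone bell".
Inside "trout stone bell": head "bell" (specifically "stone bell"), modifier "trout".
Inside "stone bell": head "bell", modifier "stone".
So the structure is [monsoon [[trout [stone bell]] hunter]].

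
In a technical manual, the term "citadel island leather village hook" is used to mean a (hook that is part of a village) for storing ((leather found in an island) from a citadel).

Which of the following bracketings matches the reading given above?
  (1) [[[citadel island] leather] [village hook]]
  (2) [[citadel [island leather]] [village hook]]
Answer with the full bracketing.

The paraphrase's head is the "hook" part ("village hook"); its modifier is "citadel island leather".
That top-level split, carried through the inner groups, gives [[citadel [island leather]] [village hook]].

[[citadel [island leather]] [village hook]]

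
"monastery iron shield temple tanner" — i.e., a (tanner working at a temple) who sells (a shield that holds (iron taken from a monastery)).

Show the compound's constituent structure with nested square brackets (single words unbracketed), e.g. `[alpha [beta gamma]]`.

Overall it is a kind of tanner (specifically "temple tanner"); the modifier is "monastery iron shield".
Within "monastery iron shield", the head is "shield" and the modifier is "monastery iron".
Within "monastery iron", the head is "iron" and the modifier is "monastery".
Within "temple tanner", the head is "tanner" and the modifier is "temple".
Assembled: [[[monastery iron] shield] [temple tanner]].

[[[monastery iron] shield] [temple tanner]]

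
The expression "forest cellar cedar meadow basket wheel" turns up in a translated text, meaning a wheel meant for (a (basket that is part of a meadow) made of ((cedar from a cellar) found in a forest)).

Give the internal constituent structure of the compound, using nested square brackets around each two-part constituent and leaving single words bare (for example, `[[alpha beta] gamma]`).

[[[forest [cellar cedar]] [meadow basket]] wheel]

At the top level: head "wheel"; modifier "forest cellar cedar meadow basket".
"forest cellar cedar meadow basket" → head "basket" (specifically "meadow basket"), modifier "forest cellar cedar".
"forest cellar cedar" → head "cedar" (specifically "cellar cedar"), modifier "forest".
"cellar cedar" → head "cedar", modifier "cellar".
"meadow basket" → head "basket", modifier "meadow".
Putting it together: [[[forest [cellar cedar]] [meadow basket]] wheel].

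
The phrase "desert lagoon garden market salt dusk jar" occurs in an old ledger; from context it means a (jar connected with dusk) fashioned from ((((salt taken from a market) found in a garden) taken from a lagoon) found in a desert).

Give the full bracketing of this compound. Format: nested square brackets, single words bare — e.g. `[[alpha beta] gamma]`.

The outermost head in the paraphrase is "jar" (specifically "dusk jar"), modified by "desert lagoon garden market salt".
Inside "desert lagoon garden market salt": head "salt" (specifically "lagoon garden market salt"), modifier "desert".
Inside "lagoon garden market salt": head "salt" (specifically "garden market salt"), modifier "lagoon".
Inside "garden market salt": head "salt" (specifically "market salt"), modifier "garden".
Inside "market salt": head "salt", modifier "market".
Inside "dusk jar": head "jar", modifier "dusk".
Assembled: [[desert [lagoon [garden [market salt]]]] [dusk jar]].

[[desert [lagoon [garden [market salt]]]] [dusk jar]]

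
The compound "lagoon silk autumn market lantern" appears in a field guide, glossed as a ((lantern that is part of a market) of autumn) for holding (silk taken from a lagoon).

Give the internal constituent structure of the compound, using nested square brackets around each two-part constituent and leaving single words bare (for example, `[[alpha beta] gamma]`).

[[lagoon silk] [autumn [market lantern]]]

Whole compound: head "lantern" (specifically "autumn market lantern"), modifier "lagoon silk".
Inside "lagoon silk": head "silk", modifier "lagoon".
Inside "autumn market lantern": head "lantern" (specifically "market lantern"), modifier "autumn".
Inside "market lantern": head "lantern", modifier "market".
Assembled: [[lagoon silk] [autumn [market lantern]]].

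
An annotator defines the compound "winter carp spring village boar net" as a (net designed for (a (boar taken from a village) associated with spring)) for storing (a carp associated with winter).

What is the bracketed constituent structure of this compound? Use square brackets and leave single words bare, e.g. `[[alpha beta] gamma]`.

[[winter carp] [[spring [village boar]] net]]

Whole compound: head "net" (specifically "spring village boar net"), modifier "winter carp".
Inside "winter carp": head "carp", modifier "winter".
Inside "spring village boar net": head "net", modifier "spring village boar".
Inside "spring village boar": head "boar" (specifically "village boar"), modifier "spring".
Inside "village boar": head "boar", modifier "village".
Assembled: [[winter carp] [[spring [village boar]] net]].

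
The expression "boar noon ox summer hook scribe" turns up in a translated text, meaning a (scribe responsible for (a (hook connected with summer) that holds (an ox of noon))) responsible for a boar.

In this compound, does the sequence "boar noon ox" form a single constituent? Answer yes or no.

The top-level split is [boar] [noon ox summer hook scribe]; the full structure is [boar [[[noon ox] [summer hook]] scribe]].
"boar noon ox" straddles a constituent boundary, so it is not a single unit.

no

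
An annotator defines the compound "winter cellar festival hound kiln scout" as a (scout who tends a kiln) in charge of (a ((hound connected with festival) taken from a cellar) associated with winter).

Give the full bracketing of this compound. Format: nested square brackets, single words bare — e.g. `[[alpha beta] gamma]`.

[[winter [cellar [festival hound]]] [kiln scout]]

At the top level: head "scout" (specifically "kiln scout"); modifier "winter cellar festival hound".
"winter cellar festival hound" → head "hound" (specifically "cellar festival hound"), modifier "winter".
"cellar festival hound" → head "hound" (specifically "festival hound"), modifier "cellar".
"festival hound" → head "hound", modifier "festival".
"kiln scout" → head "scout", modifier "kiln".
Putting it together: [[winter [cellar [festival hound]]] [kiln scout]].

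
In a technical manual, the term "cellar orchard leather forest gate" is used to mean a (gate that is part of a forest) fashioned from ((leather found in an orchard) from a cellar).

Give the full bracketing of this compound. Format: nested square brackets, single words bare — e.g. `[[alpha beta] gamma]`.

[[cellar [orchard leather]] [forest gate]]

At the top level: head "gate" (specifically "forest gate"); modifier "cellar orchard leather".
Within "cellar orchard leather", the head is "leather" (specifically "orchard leather") and the modifier is "cellar".
Within "orchard leather", the head is "leather" and the modifier is "orchard".
Within "forest gate", the head is "gate" and the modifier is "forest".
So the structure is [[cellar [orchard leather]] [forest gate]].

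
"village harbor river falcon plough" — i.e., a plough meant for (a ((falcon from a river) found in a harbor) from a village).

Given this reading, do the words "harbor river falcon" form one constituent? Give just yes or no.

The paraphrase groups the words so that "harbor river falcon" is one unit: it corresponds to a single parenthesized sub-phrase.
The full structure is [[village [harbor [river falcon]]] plough], in which [harbor river falcon] is a constituent.

yes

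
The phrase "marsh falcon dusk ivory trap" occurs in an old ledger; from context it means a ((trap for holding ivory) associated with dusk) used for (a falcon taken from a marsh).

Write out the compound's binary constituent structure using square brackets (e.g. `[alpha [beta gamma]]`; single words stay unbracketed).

At the top level: head "trap" (specifically "dusk ivory trap"); modifier "marsh falcon".
"marsh falcon" → head "falcon", modifier "marsh".
"dusk ivory trap" → head "trap" (specifically "ivory trap"), modifier "dusk".
"ivory trap" → head "trap", modifier "ivory".
Assembled: [[marsh falcon] [dusk [ivory trap]]].

[[marsh falcon] [dusk [ivory trap]]]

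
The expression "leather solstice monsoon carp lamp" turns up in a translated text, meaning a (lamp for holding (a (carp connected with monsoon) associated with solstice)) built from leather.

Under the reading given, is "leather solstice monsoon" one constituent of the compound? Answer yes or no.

The top-level split is [leather] [solstice monsoon carp lamp]; the full structure is [leather [[solstice [monsoon carp]] lamp]].
"leather solstice monsoon" straddles a constituent boundary, so it is not a single unit.

no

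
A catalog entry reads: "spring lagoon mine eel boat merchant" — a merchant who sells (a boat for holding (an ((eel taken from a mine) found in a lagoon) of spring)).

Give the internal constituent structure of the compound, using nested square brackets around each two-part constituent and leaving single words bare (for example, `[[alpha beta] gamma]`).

At the top level: head "merchant"; modifier "spring lagoon mine eel boat".
Within "spring lagoon mine eel boat", the head is "boat" and the modifier is "spring lagoon mine eel".
Within "spring lagoon mine eel", the head is "eel" (specifically "lagoon mine eel") and the modifier is "spring".
Within "lagoon mine eel", the head is "eel" (specifically "mine eel") and the modifier is "lagoon".
Within "mine eel", the head is "eel" and the modifier is "mine".
Assembled: [[[spring [lagoon [mine eel]]] boat] merchant].

[[[spring [lagoon [mine eel]]] boat] merchant]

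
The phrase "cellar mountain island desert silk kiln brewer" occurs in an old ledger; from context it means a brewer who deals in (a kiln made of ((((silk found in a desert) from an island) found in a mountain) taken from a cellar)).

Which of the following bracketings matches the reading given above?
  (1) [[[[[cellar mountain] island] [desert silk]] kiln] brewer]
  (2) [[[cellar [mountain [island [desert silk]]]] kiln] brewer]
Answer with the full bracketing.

The paraphrase's head is the "brewer" part ("brewer"); its modifier is "cellar mountain island desert silk kiln".
That top-level split, carried through the inner groups, gives [[[cellar [mountain [island [desert silk]]]] kiln] brewer].

[[[cellar [mountain [island [desert silk]]]] kiln] brewer]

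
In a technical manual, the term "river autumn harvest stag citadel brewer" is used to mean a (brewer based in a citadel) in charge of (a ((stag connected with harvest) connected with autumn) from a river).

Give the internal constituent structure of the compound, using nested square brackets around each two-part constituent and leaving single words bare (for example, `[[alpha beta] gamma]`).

At the top level: head "brewer" (specifically "citadel brewer"); modifier "river autumn harvest stag".
"river autumn harvest stag" → head "stag" (specifically "autumn harvest stag"), modifier "river".
"autumn harvest stag" → head "stag" (specifically "harvest stag"), modifier "autumn".
"harvest stag" → head "stag", modifier "harvest".
"citadel brewer" → head "brewer", modifier "citadel".
So the structure is [[river [autumn [harvest stag]]] [citadel brewer]].

[[river [autumn [harvest stag]]] [citadel brewer]]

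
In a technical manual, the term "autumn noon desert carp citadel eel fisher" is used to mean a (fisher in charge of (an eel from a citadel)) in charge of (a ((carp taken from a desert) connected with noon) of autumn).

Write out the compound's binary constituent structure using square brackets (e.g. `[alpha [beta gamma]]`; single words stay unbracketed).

[[autumn [noon [desert carp]]] [[citadel eel] fisher]]

At the top level: head "fisher" (specifically "citadel eel fisher"); modifier "autumn noon desert carp".
Inside "autumn noon desert carp": head "carp" (specifically "noon desert carp"), modifier "autumn".
Inside "noon desert carp": head "carp" (specifically "desert carp"), modifier "noon".
Inside "desert carp": head "carp", modifier "desert".
Inside "citadel eel fisher": head "fisher", modifier "citadel eel".
Inside "citadel eel": head "eel", modifier "citadel".
Putting it together: [[autumn [noon [desert carp]]] [[citadel eel] fisher]].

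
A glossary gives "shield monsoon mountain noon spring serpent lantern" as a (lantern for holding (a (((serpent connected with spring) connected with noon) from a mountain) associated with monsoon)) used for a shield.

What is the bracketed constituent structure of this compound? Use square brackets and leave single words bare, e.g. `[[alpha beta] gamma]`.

The outermost head in the paraphrase is "lantern" (specifically "monsoon mountain noon spring serpent lantern"), modified by "shield".
"monsoon mountain noon spring serpent lantern" → head "lantern", modifier "monsoon mountain noon spring serpent".
"monsoon mountain noon spring serpent" → head "serpent" (specifically "mountain noon spring serpent"), modifier "monsoon".
"mountain noon spring serpent" → head "serpent" (specifically "noon spring serpent"), modifier "mountain".
"noon spring serpent" → head "serpent" (specifically "spring serpent"), modifier "noon".
"spring serpent" → head "serpent", modifier "spring".
So the structure is [shield [[monsoon [mountain [noon [spring serpent]]]] lantern]].

[shield [[monsoon [mountain [noon [spring serpent]]]] lantern]]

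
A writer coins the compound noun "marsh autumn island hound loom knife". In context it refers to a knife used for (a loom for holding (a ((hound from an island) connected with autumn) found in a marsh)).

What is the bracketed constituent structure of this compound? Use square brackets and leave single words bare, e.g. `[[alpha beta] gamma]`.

The outermost head in the paraphrase is "knife", modified by "marsh autumn island hound loom".
Within "marsh autumn island hound loom", the head is "loom" and the modifier is "marsh autumn island hound".
Within "marsh autumn island hound", the head is "hound" (specifically "autumn island hound") and the modifier is "marsh".
Within "autumn island hound", the head is "hound" (specifically "island hound") and the modifier is "autumn".
Within "island hound", the head is "hound" and the modifier is "island".
Putting it together: [[[marsh [autumn [island hound]]] loom] knife].

[[[marsh [autumn [island hound]]] loom] knife]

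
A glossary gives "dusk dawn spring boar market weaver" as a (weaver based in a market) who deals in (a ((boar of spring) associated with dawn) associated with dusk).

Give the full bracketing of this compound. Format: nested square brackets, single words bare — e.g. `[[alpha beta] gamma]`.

Overall it is a kind of weaver (specifically "market weaver"); the modifier is "dusk dawn spring boar".
Inside "dusk dawn spring boar": head "boar" (specifically "dawn spring boar"), modifier "dusk".
Inside "dawn spring boar": head "boar" (specifically "spring boar"), modifier "dawn".
Inside "spring boar": head "boar", modifier "spring".
Inside "market weaver": head "weaver", modifier "market".
So the structure is [[dusk [dawn [spring boar]]] [market weaver]].

[[dusk [dawn [spring boar]]] [market weaver]]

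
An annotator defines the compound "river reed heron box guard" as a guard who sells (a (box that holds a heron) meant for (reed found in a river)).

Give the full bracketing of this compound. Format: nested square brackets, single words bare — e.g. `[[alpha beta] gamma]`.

[[[river reed] [heron box]] guard]

Overall it is a kind of guard; the modifier is "river reed heron box".
"river reed heron box" → head "box" (specifically "heron box"), modifier "river reed".
"river reed" → head "reed", modifier "river".
"heron box" → head "box", modifier "heron".
So the structure is [[[river reed] [heron box]] guard].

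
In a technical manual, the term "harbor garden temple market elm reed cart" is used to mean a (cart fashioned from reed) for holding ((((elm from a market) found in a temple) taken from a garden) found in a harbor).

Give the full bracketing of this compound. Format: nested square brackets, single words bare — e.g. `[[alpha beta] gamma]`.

Overall it is a kind of cart (specifically "reed cart"); the modifier is "harbor garden temple market elm".
"harbor garden temple market elm" → head "elm" (specifically "garden temple market elm"), modifier "harbor".
"garden temple market elm" → head "elm" (specifically "temple market elm"), modifier "garden".
"temple market elm" → head "elm" (specifically "market elm"), modifier "temple".
"market elm" → head "elm", modifier "market".
"reed cart" → head "cart", modifier "reed".
Putting it together: [[harbor [garden [temple [market elm]]]] [reed cart]].

[[harbor [garden [temple [market elm]]]] [reed cart]]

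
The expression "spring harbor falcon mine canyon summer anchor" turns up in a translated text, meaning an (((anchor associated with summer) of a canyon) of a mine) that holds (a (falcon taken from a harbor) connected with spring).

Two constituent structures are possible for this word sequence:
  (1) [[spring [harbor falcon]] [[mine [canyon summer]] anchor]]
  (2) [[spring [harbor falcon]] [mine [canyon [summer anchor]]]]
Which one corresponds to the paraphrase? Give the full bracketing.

The paraphrase's head is the "anchor" part ("mine canyon summer anchor"); its modifier is "spring harbor falcon".
That top-level split, carried through the inner groups, gives [[spring [harbor falcon]] [mine [canyon [summer anchor]]]].

[[spring [harbor falcon]] [mine [canyon [summer anchor]]]]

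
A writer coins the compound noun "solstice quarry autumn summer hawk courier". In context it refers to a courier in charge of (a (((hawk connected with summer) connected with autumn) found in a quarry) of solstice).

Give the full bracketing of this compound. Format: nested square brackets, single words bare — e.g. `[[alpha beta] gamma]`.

[[solstice [quarry [autumn [summer hawk]]]] courier]

Overall it is a kind of courier; the modifier is "solstice quarry autumn summer hawk".
"solstice quarry autumn summer hawk" → head "hawk" (specifically "quarry autumn summer hawk"), modifier "solstice".
"quarry autumn summer hawk" → head "hawk" (specifically "autumn summer hawk"), modifier "quarry".
"autumn summer hawk" → head "hawk" (specifically "summer hawk"), modifier "autumn".
"summer hawk" → head "hawk", modifier "summer".
Assembled: [[solstice [quarry [autumn [summer hawk]]]] courier].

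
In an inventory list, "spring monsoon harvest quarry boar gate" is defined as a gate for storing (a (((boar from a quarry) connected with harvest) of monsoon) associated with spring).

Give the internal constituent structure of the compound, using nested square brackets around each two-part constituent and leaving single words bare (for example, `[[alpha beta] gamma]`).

The outermost head in the paraphrase is "gate", modified by "spring monsoon harvest quarry boar".
"spring monsoon harvest quarry boar" → head "boar" (specifically "monsoon harvest quarry boar"), modifier "spring".
"monsoon harvest quarry boar" → head "boar" (specifically "harvest quarry boar"), modifier "monsoon".
"harvest quarry boar" → head "boar" (specifically "quarry boar"), modifier "harvest".
"quarry boar" → head "boar", modifier "quarry".
So the structure is [[spring [monsoon [harvest [quarry boar]]]] gate].

[[spring [monsoon [harvest [quarry boar]]]] gate]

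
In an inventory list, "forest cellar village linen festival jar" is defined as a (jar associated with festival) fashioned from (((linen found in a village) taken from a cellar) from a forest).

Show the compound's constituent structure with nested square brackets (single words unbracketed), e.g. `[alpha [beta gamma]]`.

[[forest [cellar [village linen]]] [festival jar]]

At the top level: head "jar" (specifically "festival jar"); modifier "forest cellar village linen".
Inside "forest cellar village linen": head "linen" (specifically "cellar village linen"), modifier "forest".
Inside "cellar village linen": head "linen" (specifically "village linen"), modifier "cellar".
Inside "village linen": head "linen", modifier "village".
Inside "festival jar": head "jar", modifier "festival".
Assembled: [[forest [cellar [village linen]]] [festival jar]].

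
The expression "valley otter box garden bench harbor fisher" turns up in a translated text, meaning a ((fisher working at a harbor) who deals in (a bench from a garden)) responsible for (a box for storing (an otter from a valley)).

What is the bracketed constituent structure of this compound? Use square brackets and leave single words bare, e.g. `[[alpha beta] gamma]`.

Overall it is a kind of fisher (specifically "garden bench harbor fisher"); the modifier is "valley otter box".
"valley otter box" → head "box", modifier "valley otter".
"valley otter" → head "otter", modifier "valley".
"garden bench harbor fisher" → head "fisher" (specifically "harbor fisher"), modifier "garden bench".
"garden bench" → head "bench", modifier "garden".
"harbor fisher" → head "fisher", modifier "harbor".
So the structure is [[[valley otter] box] [[garden bench] [harbor fisher]]].

[[[valley otter] box] [[garden bench] [harbor fisher]]]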